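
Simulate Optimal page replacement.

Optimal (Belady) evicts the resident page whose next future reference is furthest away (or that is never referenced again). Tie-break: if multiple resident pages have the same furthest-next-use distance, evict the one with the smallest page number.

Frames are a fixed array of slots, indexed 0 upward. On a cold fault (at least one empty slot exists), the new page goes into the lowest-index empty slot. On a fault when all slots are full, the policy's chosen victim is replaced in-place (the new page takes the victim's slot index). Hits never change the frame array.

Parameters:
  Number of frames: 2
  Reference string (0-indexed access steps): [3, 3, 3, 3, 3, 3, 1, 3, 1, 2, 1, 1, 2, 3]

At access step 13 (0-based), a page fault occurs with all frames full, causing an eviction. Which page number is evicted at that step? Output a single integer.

Step 0: ref 3 -> FAULT, frames=[3,-]
Step 1: ref 3 -> HIT, frames=[3,-]
Step 2: ref 3 -> HIT, frames=[3,-]
Step 3: ref 3 -> HIT, frames=[3,-]
Step 4: ref 3 -> HIT, frames=[3,-]
Step 5: ref 3 -> HIT, frames=[3,-]
Step 6: ref 1 -> FAULT, frames=[3,1]
Step 7: ref 3 -> HIT, frames=[3,1]
Step 8: ref 1 -> HIT, frames=[3,1]
Step 9: ref 2 -> FAULT, evict 3, frames=[2,1]
Step 10: ref 1 -> HIT, frames=[2,1]
Step 11: ref 1 -> HIT, frames=[2,1]
Step 12: ref 2 -> HIT, frames=[2,1]
Step 13: ref 3 -> FAULT, evict 1, frames=[2,3]
At step 13: evicted page 1

Answer: 1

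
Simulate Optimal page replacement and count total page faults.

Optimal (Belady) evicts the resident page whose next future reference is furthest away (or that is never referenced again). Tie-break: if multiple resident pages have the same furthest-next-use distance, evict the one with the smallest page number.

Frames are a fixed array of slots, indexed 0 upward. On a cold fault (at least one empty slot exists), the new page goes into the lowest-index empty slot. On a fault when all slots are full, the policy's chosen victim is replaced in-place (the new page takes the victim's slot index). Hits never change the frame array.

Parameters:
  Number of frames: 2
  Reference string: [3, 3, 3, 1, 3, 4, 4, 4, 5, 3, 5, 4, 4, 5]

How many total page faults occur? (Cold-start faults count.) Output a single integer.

Step 0: ref 3 → FAULT, frames=[3,-]
Step 1: ref 3 → HIT, frames=[3,-]
Step 2: ref 3 → HIT, frames=[3,-]
Step 3: ref 1 → FAULT, frames=[3,1]
Step 4: ref 3 → HIT, frames=[3,1]
Step 5: ref 4 → FAULT (evict 1), frames=[3,4]
Step 6: ref 4 → HIT, frames=[3,4]
Step 7: ref 4 → HIT, frames=[3,4]
Step 8: ref 5 → FAULT (evict 4), frames=[3,5]
Step 9: ref 3 → HIT, frames=[3,5]
Step 10: ref 5 → HIT, frames=[3,5]
Step 11: ref 4 → FAULT (evict 3), frames=[4,5]
Step 12: ref 4 → HIT, frames=[4,5]
Step 13: ref 5 → HIT, frames=[4,5]
Total faults: 5

Answer: 5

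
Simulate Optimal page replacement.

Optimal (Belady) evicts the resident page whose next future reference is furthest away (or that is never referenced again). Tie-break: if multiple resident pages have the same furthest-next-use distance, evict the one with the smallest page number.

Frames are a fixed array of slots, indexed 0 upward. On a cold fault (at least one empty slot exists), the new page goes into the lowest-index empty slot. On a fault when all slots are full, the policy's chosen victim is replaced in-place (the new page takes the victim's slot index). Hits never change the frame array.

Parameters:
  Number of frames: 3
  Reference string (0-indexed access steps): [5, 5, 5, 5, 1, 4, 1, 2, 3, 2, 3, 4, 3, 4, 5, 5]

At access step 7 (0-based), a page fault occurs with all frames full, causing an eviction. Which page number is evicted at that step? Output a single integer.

Answer: 1

Derivation:
Step 0: ref 5 -> FAULT, frames=[5,-,-]
Step 1: ref 5 -> HIT, frames=[5,-,-]
Step 2: ref 5 -> HIT, frames=[5,-,-]
Step 3: ref 5 -> HIT, frames=[5,-,-]
Step 4: ref 1 -> FAULT, frames=[5,1,-]
Step 5: ref 4 -> FAULT, frames=[5,1,4]
Step 6: ref 1 -> HIT, frames=[5,1,4]
Step 7: ref 2 -> FAULT, evict 1, frames=[5,2,4]
At step 7: evicted page 1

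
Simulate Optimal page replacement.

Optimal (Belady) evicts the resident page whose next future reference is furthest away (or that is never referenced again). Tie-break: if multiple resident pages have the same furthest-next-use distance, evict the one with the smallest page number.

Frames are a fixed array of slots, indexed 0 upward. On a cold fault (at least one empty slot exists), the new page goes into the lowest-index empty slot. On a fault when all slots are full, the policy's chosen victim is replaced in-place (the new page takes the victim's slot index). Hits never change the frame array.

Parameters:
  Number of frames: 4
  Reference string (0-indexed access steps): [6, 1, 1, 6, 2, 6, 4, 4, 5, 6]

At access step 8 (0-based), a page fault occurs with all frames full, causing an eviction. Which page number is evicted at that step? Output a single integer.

Step 0: ref 6 -> FAULT, frames=[6,-,-,-]
Step 1: ref 1 -> FAULT, frames=[6,1,-,-]
Step 2: ref 1 -> HIT, frames=[6,1,-,-]
Step 3: ref 6 -> HIT, frames=[6,1,-,-]
Step 4: ref 2 -> FAULT, frames=[6,1,2,-]
Step 5: ref 6 -> HIT, frames=[6,1,2,-]
Step 6: ref 4 -> FAULT, frames=[6,1,2,4]
Step 7: ref 4 -> HIT, frames=[6,1,2,4]
Step 8: ref 5 -> FAULT, evict 1, frames=[6,5,2,4]
At step 8: evicted page 1

Answer: 1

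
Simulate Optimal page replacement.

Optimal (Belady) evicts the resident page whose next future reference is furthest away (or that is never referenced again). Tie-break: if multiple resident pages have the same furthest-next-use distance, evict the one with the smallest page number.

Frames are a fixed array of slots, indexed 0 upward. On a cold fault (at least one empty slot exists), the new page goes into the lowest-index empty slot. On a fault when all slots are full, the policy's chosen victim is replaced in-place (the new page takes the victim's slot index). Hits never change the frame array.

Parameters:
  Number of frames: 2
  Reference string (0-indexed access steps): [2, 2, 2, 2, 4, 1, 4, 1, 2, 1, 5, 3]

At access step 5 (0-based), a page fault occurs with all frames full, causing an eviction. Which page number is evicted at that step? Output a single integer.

Step 0: ref 2 -> FAULT, frames=[2,-]
Step 1: ref 2 -> HIT, frames=[2,-]
Step 2: ref 2 -> HIT, frames=[2,-]
Step 3: ref 2 -> HIT, frames=[2,-]
Step 4: ref 4 -> FAULT, frames=[2,4]
Step 5: ref 1 -> FAULT, evict 2, frames=[1,4]
At step 5: evicted page 2

Answer: 2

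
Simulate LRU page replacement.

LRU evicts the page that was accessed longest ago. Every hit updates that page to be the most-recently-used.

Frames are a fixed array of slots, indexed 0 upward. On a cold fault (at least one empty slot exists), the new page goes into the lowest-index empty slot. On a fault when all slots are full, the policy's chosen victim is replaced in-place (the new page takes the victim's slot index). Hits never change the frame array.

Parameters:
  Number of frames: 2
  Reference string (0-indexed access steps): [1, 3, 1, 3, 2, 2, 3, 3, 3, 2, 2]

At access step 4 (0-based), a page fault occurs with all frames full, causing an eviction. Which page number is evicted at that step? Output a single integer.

Answer: 1

Derivation:
Step 0: ref 1 -> FAULT, frames=[1,-]
Step 1: ref 3 -> FAULT, frames=[1,3]
Step 2: ref 1 -> HIT, frames=[1,3]
Step 3: ref 3 -> HIT, frames=[1,3]
Step 4: ref 2 -> FAULT, evict 1, frames=[2,3]
At step 4: evicted page 1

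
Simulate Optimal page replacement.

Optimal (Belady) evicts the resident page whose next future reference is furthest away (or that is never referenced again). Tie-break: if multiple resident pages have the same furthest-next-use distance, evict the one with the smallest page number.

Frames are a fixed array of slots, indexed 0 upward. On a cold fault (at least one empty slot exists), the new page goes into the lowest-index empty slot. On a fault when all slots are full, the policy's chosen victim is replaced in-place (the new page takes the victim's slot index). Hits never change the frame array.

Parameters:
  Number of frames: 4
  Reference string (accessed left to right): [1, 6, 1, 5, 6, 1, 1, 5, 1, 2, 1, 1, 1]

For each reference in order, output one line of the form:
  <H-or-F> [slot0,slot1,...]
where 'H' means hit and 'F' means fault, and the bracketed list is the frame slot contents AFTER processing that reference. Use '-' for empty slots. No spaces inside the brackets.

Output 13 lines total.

F [1,-,-,-]
F [1,6,-,-]
H [1,6,-,-]
F [1,6,5,-]
H [1,6,5,-]
H [1,6,5,-]
H [1,6,5,-]
H [1,6,5,-]
H [1,6,5,-]
F [1,6,5,2]
H [1,6,5,2]
H [1,6,5,2]
H [1,6,5,2]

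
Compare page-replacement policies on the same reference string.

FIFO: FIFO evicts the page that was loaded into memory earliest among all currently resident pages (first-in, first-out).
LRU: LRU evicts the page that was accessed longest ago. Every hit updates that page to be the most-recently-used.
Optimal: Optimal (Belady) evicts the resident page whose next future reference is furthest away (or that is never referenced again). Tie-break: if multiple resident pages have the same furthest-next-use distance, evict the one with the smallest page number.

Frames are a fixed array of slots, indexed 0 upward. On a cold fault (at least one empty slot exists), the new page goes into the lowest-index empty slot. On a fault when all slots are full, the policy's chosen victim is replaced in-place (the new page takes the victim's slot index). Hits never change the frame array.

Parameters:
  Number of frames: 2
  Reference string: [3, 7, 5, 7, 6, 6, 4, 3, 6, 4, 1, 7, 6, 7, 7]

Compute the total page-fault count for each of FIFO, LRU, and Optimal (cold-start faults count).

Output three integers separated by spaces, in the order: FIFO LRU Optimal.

Answer: 11 11 9

Derivation:
--- FIFO ---
  step 0: ref 3 -> FAULT, frames=[3,-] (faults so far: 1)
  step 1: ref 7 -> FAULT, frames=[3,7] (faults so far: 2)
  step 2: ref 5 -> FAULT, evict 3, frames=[5,7] (faults so far: 3)
  step 3: ref 7 -> HIT, frames=[5,7] (faults so far: 3)
  step 4: ref 6 -> FAULT, evict 7, frames=[5,6] (faults so far: 4)
  step 5: ref 6 -> HIT, frames=[5,6] (faults so far: 4)
  step 6: ref 4 -> FAULT, evict 5, frames=[4,6] (faults so far: 5)
  step 7: ref 3 -> FAULT, evict 6, frames=[4,3] (faults so far: 6)
  step 8: ref 6 -> FAULT, evict 4, frames=[6,3] (faults so far: 7)
  step 9: ref 4 -> FAULT, evict 3, frames=[6,4] (faults so far: 8)
  step 10: ref 1 -> FAULT, evict 6, frames=[1,4] (faults so far: 9)
  step 11: ref 7 -> FAULT, evict 4, frames=[1,7] (faults so far: 10)
  step 12: ref 6 -> FAULT, evict 1, frames=[6,7] (faults so far: 11)
  step 13: ref 7 -> HIT, frames=[6,7] (faults so far: 11)
  step 14: ref 7 -> HIT, frames=[6,7] (faults so far: 11)
  FIFO total faults: 11
--- LRU ---
  step 0: ref 3 -> FAULT, frames=[3,-] (faults so far: 1)
  step 1: ref 7 -> FAULT, frames=[3,7] (faults so far: 2)
  step 2: ref 5 -> FAULT, evict 3, frames=[5,7] (faults so far: 3)
  step 3: ref 7 -> HIT, frames=[5,7] (faults so far: 3)
  step 4: ref 6 -> FAULT, evict 5, frames=[6,7] (faults so far: 4)
  step 5: ref 6 -> HIT, frames=[6,7] (faults so far: 4)
  step 6: ref 4 -> FAULT, evict 7, frames=[6,4] (faults so far: 5)
  step 7: ref 3 -> FAULT, evict 6, frames=[3,4] (faults so far: 6)
  step 8: ref 6 -> FAULT, evict 4, frames=[3,6] (faults so far: 7)
  step 9: ref 4 -> FAULT, evict 3, frames=[4,6] (faults so far: 8)
  step 10: ref 1 -> FAULT, evict 6, frames=[4,1] (faults so far: 9)
  step 11: ref 7 -> FAULT, evict 4, frames=[7,1] (faults so far: 10)
  step 12: ref 6 -> FAULT, evict 1, frames=[7,6] (faults so far: 11)
  step 13: ref 7 -> HIT, frames=[7,6] (faults so far: 11)
  step 14: ref 7 -> HIT, frames=[7,6] (faults so far: 11)
  LRU total faults: 11
--- Optimal ---
  step 0: ref 3 -> FAULT, frames=[3,-] (faults so far: 1)
  step 1: ref 7 -> FAULT, frames=[3,7] (faults so far: 2)
  step 2: ref 5 -> FAULT, evict 3, frames=[5,7] (faults so far: 3)
  step 3: ref 7 -> HIT, frames=[5,7] (faults so far: 3)
  step 4: ref 6 -> FAULT, evict 5, frames=[6,7] (faults so far: 4)
  step 5: ref 6 -> HIT, frames=[6,7] (faults so far: 4)
  step 6: ref 4 -> FAULT, evict 7, frames=[6,4] (faults so far: 5)
  step 7: ref 3 -> FAULT, evict 4, frames=[6,3] (faults so far: 6)
  step 8: ref 6 -> HIT, frames=[6,3] (faults so far: 6)
  step 9: ref 4 -> FAULT, evict 3, frames=[6,4] (faults so far: 7)
  step 10: ref 1 -> FAULT, evict 4, frames=[6,1] (faults so far: 8)
  step 11: ref 7 -> FAULT, evict 1, frames=[6,7] (faults so far: 9)
  step 12: ref 6 -> HIT, frames=[6,7] (faults so far: 9)
  step 13: ref 7 -> HIT, frames=[6,7] (faults so far: 9)
  step 14: ref 7 -> HIT, frames=[6,7] (faults so far: 9)
  Optimal total faults: 9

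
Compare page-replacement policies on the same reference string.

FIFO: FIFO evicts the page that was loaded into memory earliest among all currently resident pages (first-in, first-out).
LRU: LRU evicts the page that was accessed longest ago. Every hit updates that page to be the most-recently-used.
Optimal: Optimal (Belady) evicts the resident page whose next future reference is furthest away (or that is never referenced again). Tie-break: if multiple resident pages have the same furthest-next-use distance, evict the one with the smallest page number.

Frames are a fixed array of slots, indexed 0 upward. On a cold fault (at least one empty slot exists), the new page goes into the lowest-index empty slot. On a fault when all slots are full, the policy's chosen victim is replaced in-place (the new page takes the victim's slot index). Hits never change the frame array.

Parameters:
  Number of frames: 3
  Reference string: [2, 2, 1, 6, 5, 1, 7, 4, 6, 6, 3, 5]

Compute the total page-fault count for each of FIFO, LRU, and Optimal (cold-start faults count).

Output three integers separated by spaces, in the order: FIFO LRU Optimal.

--- FIFO ---
  step 0: ref 2 -> FAULT, frames=[2,-,-] (faults so far: 1)
  step 1: ref 2 -> HIT, frames=[2,-,-] (faults so far: 1)
  step 2: ref 1 -> FAULT, frames=[2,1,-] (faults so far: 2)
  step 3: ref 6 -> FAULT, frames=[2,1,6] (faults so far: 3)
  step 4: ref 5 -> FAULT, evict 2, frames=[5,1,6] (faults so far: 4)
  step 5: ref 1 -> HIT, frames=[5,1,6] (faults so far: 4)
  step 6: ref 7 -> FAULT, evict 1, frames=[5,7,6] (faults so far: 5)
  step 7: ref 4 -> FAULT, evict 6, frames=[5,7,4] (faults so far: 6)
  step 8: ref 6 -> FAULT, evict 5, frames=[6,7,4] (faults so far: 7)
  step 9: ref 6 -> HIT, frames=[6,7,4] (faults so far: 7)
  step 10: ref 3 -> FAULT, evict 7, frames=[6,3,4] (faults so far: 8)
  step 11: ref 5 -> FAULT, evict 4, frames=[6,3,5] (faults so far: 9)
  FIFO total faults: 9
--- LRU ---
  step 0: ref 2 -> FAULT, frames=[2,-,-] (faults so far: 1)
  step 1: ref 2 -> HIT, frames=[2,-,-] (faults so far: 1)
  step 2: ref 1 -> FAULT, frames=[2,1,-] (faults so far: 2)
  step 3: ref 6 -> FAULT, frames=[2,1,6] (faults so far: 3)
  step 4: ref 5 -> FAULT, evict 2, frames=[5,1,6] (faults so far: 4)
  step 5: ref 1 -> HIT, frames=[5,1,6] (faults so far: 4)
  step 6: ref 7 -> FAULT, evict 6, frames=[5,1,7] (faults so far: 5)
  step 7: ref 4 -> FAULT, evict 5, frames=[4,1,7] (faults so far: 6)
  step 8: ref 6 -> FAULT, evict 1, frames=[4,6,7] (faults so far: 7)
  step 9: ref 6 -> HIT, frames=[4,6,7] (faults so far: 7)
  step 10: ref 3 -> FAULT, evict 7, frames=[4,6,3] (faults so far: 8)
  step 11: ref 5 -> FAULT, evict 4, frames=[5,6,3] (faults so far: 9)
  LRU total faults: 9
--- Optimal ---
  step 0: ref 2 -> FAULT, frames=[2,-,-] (faults so far: 1)
  step 1: ref 2 -> HIT, frames=[2,-,-] (faults so far: 1)
  step 2: ref 1 -> FAULT, frames=[2,1,-] (faults so far: 2)
  step 3: ref 6 -> FAULT, frames=[2,1,6] (faults so far: 3)
  step 4: ref 5 -> FAULT, evict 2, frames=[5,1,6] (faults so far: 4)
  step 5: ref 1 -> HIT, frames=[5,1,6] (faults so far: 4)
  step 6: ref 7 -> FAULT, evict 1, frames=[5,7,6] (faults so far: 5)
  step 7: ref 4 -> FAULT, evict 7, frames=[5,4,6] (faults so far: 6)
  step 8: ref 6 -> HIT, frames=[5,4,6] (faults so far: 6)
  step 9: ref 6 -> HIT, frames=[5,4,6] (faults so far: 6)
  step 10: ref 3 -> FAULT, evict 4, frames=[5,3,6] (faults so far: 7)
  step 11: ref 5 -> HIT, frames=[5,3,6] (faults so far: 7)
  Optimal total faults: 7

Answer: 9 9 7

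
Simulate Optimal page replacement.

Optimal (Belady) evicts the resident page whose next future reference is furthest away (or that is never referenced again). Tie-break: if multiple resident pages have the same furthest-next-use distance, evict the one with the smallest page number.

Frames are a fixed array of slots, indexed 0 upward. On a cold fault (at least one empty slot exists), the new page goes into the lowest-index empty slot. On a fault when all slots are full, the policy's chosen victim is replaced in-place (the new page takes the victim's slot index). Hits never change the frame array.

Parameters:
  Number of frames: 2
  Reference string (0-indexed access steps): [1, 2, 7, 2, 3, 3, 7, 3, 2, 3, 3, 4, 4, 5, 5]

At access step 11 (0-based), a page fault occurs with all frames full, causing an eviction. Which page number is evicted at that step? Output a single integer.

Answer: 2

Derivation:
Step 0: ref 1 -> FAULT, frames=[1,-]
Step 1: ref 2 -> FAULT, frames=[1,2]
Step 2: ref 7 -> FAULT, evict 1, frames=[7,2]
Step 3: ref 2 -> HIT, frames=[7,2]
Step 4: ref 3 -> FAULT, evict 2, frames=[7,3]
Step 5: ref 3 -> HIT, frames=[7,3]
Step 6: ref 7 -> HIT, frames=[7,3]
Step 7: ref 3 -> HIT, frames=[7,3]
Step 8: ref 2 -> FAULT, evict 7, frames=[2,3]
Step 9: ref 3 -> HIT, frames=[2,3]
Step 10: ref 3 -> HIT, frames=[2,3]
Step 11: ref 4 -> FAULT, evict 2, frames=[4,3]
At step 11: evicted page 2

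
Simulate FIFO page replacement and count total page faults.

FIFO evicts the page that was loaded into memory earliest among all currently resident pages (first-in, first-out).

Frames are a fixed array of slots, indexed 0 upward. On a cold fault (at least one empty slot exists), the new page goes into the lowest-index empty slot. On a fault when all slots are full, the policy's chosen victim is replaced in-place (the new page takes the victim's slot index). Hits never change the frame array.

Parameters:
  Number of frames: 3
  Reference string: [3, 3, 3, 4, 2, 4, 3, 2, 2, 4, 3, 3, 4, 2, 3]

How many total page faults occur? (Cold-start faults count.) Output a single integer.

Step 0: ref 3 → FAULT, frames=[3,-,-]
Step 1: ref 3 → HIT, frames=[3,-,-]
Step 2: ref 3 → HIT, frames=[3,-,-]
Step 3: ref 4 → FAULT, frames=[3,4,-]
Step 4: ref 2 → FAULT, frames=[3,4,2]
Step 5: ref 4 → HIT, frames=[3,4,2]
Step 6: ref 3 → HIT, frames=[3,4,2]
Step 7: ref 2 → HIT, frames=[3,4,2]
Step 8: ref 2 → HIT, frames=[3,4,2]
Step 9: ref 4 → HIT, frames=[3,4,2]
Step 10: ref 3 → HIT, frames=[3,4,2]
Step 11: ref 3 → HIT, frames=[3,4,2]
Step 12: ref 4 → HIT, frames=[3,4,2]
Step 13: ref 2 → HIT, frames=[3,4,2]
Step 14: ref 3 → HIT, frames=[3,4,2]
Total faults: 3

Answer: 3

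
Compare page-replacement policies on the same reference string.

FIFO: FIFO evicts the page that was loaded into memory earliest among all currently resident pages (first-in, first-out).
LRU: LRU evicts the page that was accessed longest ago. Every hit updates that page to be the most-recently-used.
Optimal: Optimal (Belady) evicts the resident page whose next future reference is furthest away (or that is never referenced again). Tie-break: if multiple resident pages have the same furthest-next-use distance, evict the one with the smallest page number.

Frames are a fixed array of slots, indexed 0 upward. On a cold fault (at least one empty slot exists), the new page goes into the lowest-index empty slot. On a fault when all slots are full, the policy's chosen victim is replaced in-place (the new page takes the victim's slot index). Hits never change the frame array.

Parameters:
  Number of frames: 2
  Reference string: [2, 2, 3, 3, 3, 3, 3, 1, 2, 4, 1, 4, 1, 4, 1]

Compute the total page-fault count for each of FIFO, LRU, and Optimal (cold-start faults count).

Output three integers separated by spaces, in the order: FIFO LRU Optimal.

--- FIFO ---
  step 0: ref 2 -> FAULT, frames=[2,-] (faults so far: 1)
  step 1: ref 2 -> HIT, frames=[2,-] (faults so far: 1)
  step 2: ref 3 -> FAULT, frames=[2,3] (faults so far: 2)
  step 3: ref 3 -> HIT, frames=[2,3] (faults so far: 2)
  step 4: ref 3 -> HIT, frames=[2,3] (faults so far: 2)
  step 5: ref 3 -> HIT, frames=[2,3] (faults so far: 2)
  step 6: ref 3 -> HIT, frames=[2,3] (faults so far: 2)
  step 7: ref 1 -> FAULT, evict 2, frames=[1,3] (faults so far: 3)
  step 8: ref 2 -> FAULT, evict 3, frames=[1,2] (faults so far: 4)
  step 9: ref 4 -> FAULT, evict 1, frames=[4,2] (faults so far: 5)
  step 10: ref 1 -> FAULT, evict 2, frames=[4,1] (faults so far: 6)
  step 11: ref 4 -> HIT, frames=[4,1] (faults so far: 6)
  step 12: ref 1 -> HIT, frames=[4,1] (faults so far: 6)
  step 13: ref 4 -> HIT, frames=[4,1] (faults so far: 6)
  step 14: ref 1 -> HIT, frames=[4,1] (faults so far: 6)
  FIFO total faults: 6
--- LRU ---
  step 0: ref 2 -> FAULT, frames=[2,-] (faults so far: 1)
  step 1: ref 2 -> HIT, frames=[2,-] (faults so far: 1)
  step 2: ref 3 -> FAULT, frames=[2,3] (faults so far: 2)
  step 3: ref 3 -> HIT, frames=[2,3] (faults so far: 2)
  step 4: ref 3 -> HIT, frames=[2,3] (faults so far: 2)
  step 5: ref 3 -> HIT, frames=[2,3] (faults so far: 2)
  step 6: ref 3 -> HIT, frames=[2,3] (faults so far: 2)
  step 7: ref 1 -> FAULT, evict 2, frames=[1,3] (faults so far: 3)
  step 8: ref 2 -> FAULT, evict 3, frames=[1,2] (faults so far: 4)
  step 9: ref 4 -> FAULT, evict 1, frames=[4,2] (faults so far: 5)
  step 10: ref 1 -> FAULT, evict 2, frames=[4,1] (faults so far: 6)
  step 11: ref 4 -> HIT, frames=[4,1] (faults so far: 6)
  step 12: ref 1 -> HIT, frames=[4,1] (faults so far: 6)
  step 13: ref 4 -> HIT, frames=[4,1] (faults so far: 6)
  step 14: ref 1 -> HIT, frames=[4,1] (faults so far: 6)
  LRU total faults: 6
--- Optimal ---
  step 0: ref 2 -> FAULT, frames=[2,-] (faults so far: 1)
  step 1: ref 2 -> HIT, frames=[2,-] (faults so far: 1)
  step 2: ref 3 -> FAULT, frames=[2,3] (faults so far: 2)
  step 3: ref 3 -> HIT, frames=[2,3] (faults so far: 2)
  step 4: ref 3 -> HIT, frames=[2,3] (faults so far: 2)
  step 5: ref 3 -> HIT, frames=[2,3] (faults so far: 2)
  step 6: ref 3 -> HIT, frames=[2,3] (faults so far: 2)
  step 7: ref 1 -> FAULT, evict 3, frames=[2,1] (faults so far: 3)
  step 8: ref 2 -> HIT, frames=[2,1] (faults so far: 3)
  step 9: ref 4 -> FAULT, evict 2, frames=[4,1] (faults so far: 4)
  step 10: ref 1 -> HIT, frames=[4,1] (faults so far: 4)
  step 11: ref 4 -> HIT, frames=[4,1] (faults so far: 4)
  step 12: ref 1 -> HIT, frames=[4,1] (faults so far: 4)
  step 13: ref 4 -> HIT, frames=[4,1] (faults so far: 4)
  step 14: ref 1 -> HIT, frames=[4,1] (faults so far: 4)
  Optimal total faults: 4

Answer: 6 6 4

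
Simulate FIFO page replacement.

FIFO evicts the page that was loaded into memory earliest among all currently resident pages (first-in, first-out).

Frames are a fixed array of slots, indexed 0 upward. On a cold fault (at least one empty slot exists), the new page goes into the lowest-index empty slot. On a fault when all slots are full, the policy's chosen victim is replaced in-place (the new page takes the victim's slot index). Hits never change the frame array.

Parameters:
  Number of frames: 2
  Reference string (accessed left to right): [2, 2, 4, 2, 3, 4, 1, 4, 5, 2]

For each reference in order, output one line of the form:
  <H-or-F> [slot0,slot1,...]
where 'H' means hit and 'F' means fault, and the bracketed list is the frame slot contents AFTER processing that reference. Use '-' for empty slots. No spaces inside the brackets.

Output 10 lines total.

F [2,-]
H [2,-]
F [2,4]
H [2,4]
F [3,4]
H [3,4]
F [3,1]
F [4,1]
F [4,5]
F [2,5]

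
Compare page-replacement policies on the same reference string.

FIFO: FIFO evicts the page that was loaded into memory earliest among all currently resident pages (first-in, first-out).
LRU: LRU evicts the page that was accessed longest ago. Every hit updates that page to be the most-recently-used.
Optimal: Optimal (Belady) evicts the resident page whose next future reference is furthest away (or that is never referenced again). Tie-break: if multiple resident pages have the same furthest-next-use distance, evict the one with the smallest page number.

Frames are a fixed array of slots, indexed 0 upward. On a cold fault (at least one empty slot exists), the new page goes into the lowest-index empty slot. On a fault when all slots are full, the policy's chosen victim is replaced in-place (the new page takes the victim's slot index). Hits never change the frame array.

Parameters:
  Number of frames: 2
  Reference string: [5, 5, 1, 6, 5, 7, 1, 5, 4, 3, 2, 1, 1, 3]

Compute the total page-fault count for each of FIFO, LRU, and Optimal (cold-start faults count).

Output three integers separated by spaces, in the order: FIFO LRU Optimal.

Answer: 12 12 9

Derivation:
--- FIFO ---
  step 0: ref 5 -> FAULT, frames=[5,-] (faults so far: 1)
  step 1: ref 5 -> HIT, frames=[5,-] (faults so far: 1)
  step 2: ref 1 -> FAULT, frames=[5,1] (faults so far: 2)
  step 3: ref 6 -> FAULT, evict 5, frames=[6,1] (faults so far: 3)
  step 4: ref 5 -> FAULT, evict 1, frames=[6,5] (faults so far: 4)
  step 5: ref 7 -> FAULT, evict 6, frames=[7,5] (faults so far: 5)
  step 6: ref 1 -> FAULT, evict 5, frames=[7,1] (faults so far: 6)
  step 7: ref 5 -> FAULT, evict 7, frames=[5,1] (faults so far: 7)
  step 8: ref 4 -> FAULT, evict 1, frames=[5,4] (faults so far: 8)
  step 9: ref 3 -> FAULT, evict 5, frames=[3,4] (faults so far: 9)
  step 10: ref 2 -> FAULT, evict 4, frames=[3,2] (faults so far: 10)
  step 11: ref 1 -> FAULT, evict 3, frames=[1,2] (faults so far: 11)
  step 12: ref 1 -> HIT, frames=[1,2] (faults so far: 11)
  step 13: ref 3 -> FAULT, evict 2, frames=[1,3] (faults so far: 12)
  FIFO total faults: 12
--- LRU ---
  step 0: ref 5 -> FAULT, frames=[5,-] (faults so far: 1)
  step 1: ref 5 -> HIT, frames=[5,-] (faults so far: 1)
  step 2: ref 1 -> FAULT, frames=[5,1] (faults so far: 2)
  step 3: ref 6 -> FAULT, evict 5, frames=[6,1] (faults so far: 3)
  step 4: ref 5 -> FAULT, evict 1, frames=[6,5] (faults so far: 4)
  step 5: ref 7 -> FAULT, evict 6, frames=[7,5] (faults so far: 5)
  step 6: ref 1 -> FAULT, evict 5, frames=[7,1] (faults so far: 6)
  step 7: ref 5 -> FAULT, evict 7, frames=[5,1] (faults so far: 7)
  step 8: ref 4 -> FAULT, evict 1, frames=[5,4] (faults so far: 8)
  step 9: ref 3 -> FAULT, evict 5, frames=[3,4] (faults so far: 9)
  step 10: ref 2 -> FAULT, evict 4, frames=[3,2] (faults so far: 10)
  step 11: ref 1 -> FAULT, evict 3, frames=[1,2] (faults so far: 11)
  step 12: ref 1 -> HIT, frames=[1,2] (faults so far: 11)
  step 13: ref 3 -> FAULT, evict 2, frames=[1,3] (faults so far: 12)
  LRU total faults: 12
--- Optimal ---
  step 0: ref 5 -> FAULT, frames=[5,-] (faults so far: 1)
  step 1: ref 5 -> HIT, frames=[5,-] (faults so far: 1)
  step 2: ref 1 -> FAULT, frames=[5,1] (faults so far: 2)
  step 3: ref 6 -> FAULT, evict 1, frames=[5,6] (faults so far: 3)
  step 4: ref 5 -> HIT, frames=[5,6] (faults so far: 3)
  step 5: ref 7 -> FAULT, evict 6, frames=[5,7] (faults so far: 4)
  step 6: ref 1 -> FAULT, evict 7, frames=[5,1] (faults so far: 5)
  step 7: ref 5 -> HIT, frames=[5,1] (faults so far: 5)
  step 8: ref 4 -> FAULT, evict 5, frames=[4,1] (faults so far: 6)
  step 9: ref 3 -> FAULT, evict 4, frames=[3,1] (faults so far: 7)
  step 10: ref 2 -> FAULT, evict 3, frames=[2,1] (faults so far: 8)
  step 11: ref 1 -> HIT, frames=[2,1] (faults so far: 8)
  step 12: ref 1 -> HIT, frames=[2,1] (faults so far: 8)
  step 13: ref 3 -> FAULT, evict 1, frames=[2,3] (faults so far: 9)
  Optimal total faults: 9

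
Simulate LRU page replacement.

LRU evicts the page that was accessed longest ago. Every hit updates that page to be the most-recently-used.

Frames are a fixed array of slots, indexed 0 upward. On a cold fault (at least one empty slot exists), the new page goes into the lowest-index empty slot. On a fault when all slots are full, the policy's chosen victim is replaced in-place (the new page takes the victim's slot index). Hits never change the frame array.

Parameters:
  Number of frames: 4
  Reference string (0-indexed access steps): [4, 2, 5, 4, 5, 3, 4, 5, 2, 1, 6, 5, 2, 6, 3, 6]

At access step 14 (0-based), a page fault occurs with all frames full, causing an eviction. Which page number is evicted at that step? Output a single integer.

Answer: 1

Derivation:
Step 0: ref 4 -> FAULT, frames=[4,-,-,-]
Step 1: ref 2 -> FAULT, frames=[4,2,-,-]
Step 2: ref 5 -> FAULT, frames=[4,2,5,-]
Step 3: ref 4 -> HIT, frames=[4,2,5,-]
Step 4: ref 5 -> HIT, frames=[4,2,5,-]
Step 5: ref 3 -> FAULT, frames=[4,2,5,3]
Step 6: ref 4 -> HIT, frames=[4,2,5,3]
Step 7: ref 5 -> HIT, frames=[4,2,5,3]
Step 8: ref 2 -> HIT, frames=[4,2,5,3]
Step 9: ref 1 -> FAULT, evict 3, frames=[4,2,5,1]
Step 10: ref 6 -> FAULT, evict 4, frames=[6,2,5,1]
Step 11: ref 5 -> HIT, frames=[6,2,5,1]
Step 12: ref 2 -> HIT, frames=[6,2,5,1]
Step 13: ref 6 -> HIT, frames=[6,2,5,1]
Step 14: ref 3 -> FAULT, evict 1, frames=[6,2,5,3]
At step 14: evicted page 1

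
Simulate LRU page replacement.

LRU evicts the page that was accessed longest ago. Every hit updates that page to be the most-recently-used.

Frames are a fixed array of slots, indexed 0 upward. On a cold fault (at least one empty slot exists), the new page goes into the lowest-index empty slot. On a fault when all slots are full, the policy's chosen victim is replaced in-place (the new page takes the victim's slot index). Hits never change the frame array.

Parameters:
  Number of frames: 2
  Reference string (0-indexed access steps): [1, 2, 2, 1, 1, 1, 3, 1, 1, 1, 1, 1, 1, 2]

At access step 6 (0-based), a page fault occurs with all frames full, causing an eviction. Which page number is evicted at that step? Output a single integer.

Answer: 2

Derivation:
Step 0: ref 1 -> FAULT, frames=[1,-]
Step 1: ref 2 -> FAULT, frames=[1,2]
Step 2: ref 2 -> HIT, frames=[1,2]
Step 3: ref 1 -> HIT, frames=[1,2]
Step 4: ref 1 -> HIT, frames=[1,2]
Step 5: ref 1 -> HIT, frames=[1,2]
Step 6: ref 3 -> FAULT, evict 2, frames=[1,3]
At step 6: evicted page 2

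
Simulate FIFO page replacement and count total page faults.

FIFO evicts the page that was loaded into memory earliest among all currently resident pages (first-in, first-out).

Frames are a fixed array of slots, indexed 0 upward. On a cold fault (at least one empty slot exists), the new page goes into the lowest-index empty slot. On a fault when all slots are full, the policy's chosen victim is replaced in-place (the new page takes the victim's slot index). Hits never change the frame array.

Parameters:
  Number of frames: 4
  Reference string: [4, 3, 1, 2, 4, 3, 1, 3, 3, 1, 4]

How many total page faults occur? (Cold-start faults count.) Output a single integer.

Step 0: ref 4 → FAULT, frames=[4,-,-,-]
Step 1: ref 3 → FAULT, frames=[4,3,-,-]
Step 2: ref 1 → FAULT, frames=[4,3,1,-]
Step 3: ref 2 → FAULT, frames=[4,3,1,2]
Step 4: ref 4 → HIT, frames=[4,3,1,2]
Step 5: ref 3 → HIT, frames=[4,3,1,2]
Step 6: ref 1 → HIT, frames=[4,3,1,2]
Step 7: ref 3 → HIT, frames=[4,3,1,2]
Step 8: ref 3 → HIT, frames=[4,3,1,2]
Step 9: ref 1 → HIT, frames=[4,3,1,2]
Step 10: ref 4 → HIT, frames=[4,3,1,2]
Total faults: 4

Answer: 4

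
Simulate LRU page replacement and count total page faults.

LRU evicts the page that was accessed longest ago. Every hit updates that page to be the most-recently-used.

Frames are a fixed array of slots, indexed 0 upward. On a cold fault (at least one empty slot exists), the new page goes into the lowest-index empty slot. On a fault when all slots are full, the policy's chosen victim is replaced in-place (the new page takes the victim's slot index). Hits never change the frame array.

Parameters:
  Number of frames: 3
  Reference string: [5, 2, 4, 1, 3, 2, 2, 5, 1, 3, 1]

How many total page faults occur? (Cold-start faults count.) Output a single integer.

Answer: 9

Derivation:
Step 0: ref 5 → FAULT, frames=[5,-,-]
Step 1: ref 2 → FAULT, frames=[5,2,-]
Step 2: ref 4 → FAULT, frames=[5,2,4]
Step 3: ref 1 → FAULT (evict 5), frames=[1,2,4]
Step 4: ref 3 → FAULT (evict 2), frames=[1,3,4]
Step 5: ref 2 → FAULT (evict 4), frames=[1,3,2]
Step 6: ref 2 → HIT, frames=[1,3,2]
Step 7: ref 5 → FAULT (evict 1), frames=[5,3,2]
Step 8: ref 1 → FAULT (evict 3), frames=[5,1,2]
Step 9: ref 3 → FAULT (evict 2), frames=[5,1,3]
Step 10: ref 1 → HIT, frames=[5,1,3]
Total faults: 9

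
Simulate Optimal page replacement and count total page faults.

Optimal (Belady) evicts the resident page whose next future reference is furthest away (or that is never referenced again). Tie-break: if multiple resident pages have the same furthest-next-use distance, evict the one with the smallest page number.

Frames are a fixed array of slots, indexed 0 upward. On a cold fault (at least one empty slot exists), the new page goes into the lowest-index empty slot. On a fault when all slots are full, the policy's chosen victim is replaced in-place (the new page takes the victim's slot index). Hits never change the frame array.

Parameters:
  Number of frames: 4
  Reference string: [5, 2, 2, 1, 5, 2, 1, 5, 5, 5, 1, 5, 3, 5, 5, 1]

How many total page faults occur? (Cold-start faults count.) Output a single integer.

Step 0: ref 5 → FAULT, frames=[5,-,-,-]
Step 1: ref 2 → FAULT, frames=[5,2,-,-]
Step 2: ref 2 → HIT, frames=[5,2,-,-]
Step 3: ref 1 → FAULT, frames=[5,2,1,-]
Step 4: ref 5 → HIT, frames=[5,2,1,-]
Step 5: ref 2 → HIT, frames=[5,2,1,-]
Step 6: ref 1 → HIT, frames=[5,2,1,-]
Step 7: ref 5 → HIT, frames=[5,2,1,-]
Step 8: ref 5 → HIT, frames=[5,2,1,-]
Step 9: ref 5 → HIT, frames=[5,2,1,-]
Step 10: ref 1 → HIT, frames=[5,2,1,-]
Step 11: ref 5 → HIT, frames=[5,2,1,-]
Step 12: ref 3 → FAULT, frames=[5,2,1,3]
Step 13: ref 5 → HIT, frames=[5,2,1,3]
Step 14: ref 5 → HIT, frames=[5,2,1,3]
Step 15: ref 1 → HIT, frames=[5,2,1,3]
Total faults: 4

Answer: 4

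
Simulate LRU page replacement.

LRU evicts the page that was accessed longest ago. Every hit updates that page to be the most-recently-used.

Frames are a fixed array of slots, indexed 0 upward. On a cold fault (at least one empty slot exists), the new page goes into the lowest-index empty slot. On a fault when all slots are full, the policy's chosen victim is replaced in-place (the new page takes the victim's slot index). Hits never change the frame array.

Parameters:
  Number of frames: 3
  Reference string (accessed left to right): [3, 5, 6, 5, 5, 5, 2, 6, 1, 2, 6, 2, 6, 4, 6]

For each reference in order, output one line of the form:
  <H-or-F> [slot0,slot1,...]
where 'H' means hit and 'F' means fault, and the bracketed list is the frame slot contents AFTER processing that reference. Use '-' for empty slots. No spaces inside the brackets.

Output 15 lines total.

F [3,-,-]
F [3,5,-]
F [3,5,6]
H [3,5,6]
H [3,5,6]
H [3,5,6]
F [2,5,6]
H [2,5,6]
F [2,1,6]
H [2,1,6]
H [2,1,6]
H [2,1,6]
H [2,1,6]
F [2,4,6]
H [2,4,6]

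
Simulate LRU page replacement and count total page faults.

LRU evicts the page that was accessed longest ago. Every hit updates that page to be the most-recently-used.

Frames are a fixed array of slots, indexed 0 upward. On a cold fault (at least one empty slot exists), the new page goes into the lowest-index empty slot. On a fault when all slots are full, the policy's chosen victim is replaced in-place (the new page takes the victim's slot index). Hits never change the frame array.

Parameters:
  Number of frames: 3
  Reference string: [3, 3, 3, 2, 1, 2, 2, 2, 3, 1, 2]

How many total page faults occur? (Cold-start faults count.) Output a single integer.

Step 0: ref 3 → FAULT, frames=[3,-,-]
Step 1: ref 3 → HIT, frames=[3,-,-]
Step 2: ref 3 → HIT, frames=[3,-,-]
Step 3: ref 2 → FAULT, frames=[3,2,-]
Step 4: ref 1 → FAULT, frames=[3,2,1]
Step 5: ref 2 → HIT, frames=[3,2,1]
Step 6: ref 2 → HIT, frames=[3,2,1]
Step 7: ref 2 → HIT, frames=[3,2,1]
Step 8: ref 3 → HIT, frames=[3,2,1]
Step 9: ref 1 → HIT, frames=[3,2,1]
Step 10: ref 2 → HIT, frames=[3,2,1]
Total faults: 3

Answer: 3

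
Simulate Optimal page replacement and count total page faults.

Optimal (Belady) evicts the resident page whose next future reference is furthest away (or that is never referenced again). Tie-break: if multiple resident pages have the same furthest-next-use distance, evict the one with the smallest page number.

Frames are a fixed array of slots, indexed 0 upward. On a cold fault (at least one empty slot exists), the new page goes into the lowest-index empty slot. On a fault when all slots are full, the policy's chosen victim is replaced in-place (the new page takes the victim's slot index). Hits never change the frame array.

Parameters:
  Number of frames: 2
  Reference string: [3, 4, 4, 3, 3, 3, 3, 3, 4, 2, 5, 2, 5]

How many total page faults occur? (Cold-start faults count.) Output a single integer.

Step 0: ref 3 → FAULT, frames=[3,-]
Step 1: ref 4 → FAULT, frames=[3,4]
Step 2: ref 4 → HIT, frames=[3,4]
Step 3: ref 3 → HIT, frames=[3,4]
Step 4: ref 3 → HIT, frames=[3,4]
Step 5: ref 3 → HIT, frames=[3,4]
Step 6: ref 3 → HIT, frames=[3,4]
Step 7: ref 3 → HIT, frames=[3,4]
Step 8: ref 4 → HIT, frames=[3,4]
Step 9: ref 2 → FAULT (evict 3), frames=[2,4]
Step 10: ref 5 → FAULT (evict 4), frames=[2,5]
Step 11: ref 2 → HIT, frames=[2,5]
Step 12: ref 5 → HIT, frames=[2,5]
Total faults: 4

Answer: 4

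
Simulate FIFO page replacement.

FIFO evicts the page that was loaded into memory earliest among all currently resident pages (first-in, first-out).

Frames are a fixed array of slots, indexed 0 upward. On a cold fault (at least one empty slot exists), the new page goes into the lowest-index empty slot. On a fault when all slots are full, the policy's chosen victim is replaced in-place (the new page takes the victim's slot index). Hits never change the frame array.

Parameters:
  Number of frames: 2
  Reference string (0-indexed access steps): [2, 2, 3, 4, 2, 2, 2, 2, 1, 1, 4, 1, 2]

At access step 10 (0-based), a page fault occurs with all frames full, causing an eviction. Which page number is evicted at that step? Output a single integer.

Answer: 2

Derivation:
Step 0: ref 2 -> FAULT, frames=[2,-]
Step 1: ref 2 -> HIT, frames=[2,-]
Step 2: ref 3 -> FAULT, frames=[2,3]
Step 3: ref 4 -> FAULT, evict 2, frames=[4,3]
Step 4: ref 2 -> FAULT, evict 3, frames=[4,2]
Step 5: ref 2 -> HIT, frames=[4,2]
Step 6: ref 2 -> HIT, frames=[4,2]
Step 7: ref 2 -> HIT, frames=[4,2]
Step 8: ref 1 -> FAULT, evict 4, frames=[1,2]
Step 9: ref 1 -> HIT, frames=[1,2]
Step 10: ref 4 -> FAULT, evict 2, frames=[1,4]
At step 10: evicted page 2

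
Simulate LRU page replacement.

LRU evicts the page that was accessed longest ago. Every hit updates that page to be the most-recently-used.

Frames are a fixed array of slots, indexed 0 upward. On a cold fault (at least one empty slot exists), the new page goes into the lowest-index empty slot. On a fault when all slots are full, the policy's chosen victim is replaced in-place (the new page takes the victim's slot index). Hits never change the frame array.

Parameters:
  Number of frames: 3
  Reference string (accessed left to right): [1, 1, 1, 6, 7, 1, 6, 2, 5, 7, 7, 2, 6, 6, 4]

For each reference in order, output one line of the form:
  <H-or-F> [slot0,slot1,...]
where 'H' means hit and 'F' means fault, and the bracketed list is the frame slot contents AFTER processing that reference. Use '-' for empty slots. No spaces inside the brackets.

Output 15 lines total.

F [1,-,-]
H [1,-,-]
H [1,-,-]
F [1,6,-]
F [1,6,7]
H [1,6,7]
H [1,6,7]
F [1,6,2]
F [5,6,2]
F [5,7,2]
H [5,7,2]
H [5,7,2]
F [6,7,2]
H [6,7,2]
F [6,4,2]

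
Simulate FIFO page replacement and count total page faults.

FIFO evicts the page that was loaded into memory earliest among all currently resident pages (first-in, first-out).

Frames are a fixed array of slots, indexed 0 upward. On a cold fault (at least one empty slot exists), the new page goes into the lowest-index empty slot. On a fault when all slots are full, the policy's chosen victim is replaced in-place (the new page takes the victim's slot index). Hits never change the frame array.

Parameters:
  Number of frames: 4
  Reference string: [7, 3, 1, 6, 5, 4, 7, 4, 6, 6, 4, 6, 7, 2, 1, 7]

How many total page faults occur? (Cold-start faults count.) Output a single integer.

Step 0: ref 7 → FAULT, frames=[7,-,-,-]
Step 1: ref 3 → FAULT, frames=[7,3,-,-]
Step 2: ref 1 → FAULT, frames=[7,3,1,-]
Step 3: ref 6 → FAULT, frames=[7,3,1,6]
Step 4: ref 5 → FAULT (evict 7), frames=[5,3,1,6]
Step 5: ref 4 → FAULT (evict 3), frames=[5,4,1,6]
Step 6: ref 7 → FAULT (evict 1), frames=[5,4,7,6]
Step 7: ref 4 → HIT, frames=[5,4,7,6]
Step 8: ref 6 → HIT, frames=[5,4,7,6]
Step 9: ref 6 → HIT, frames=[5,4,7,6]
Step 10: ref 4 → HIT, frames=[5,4,7,6]
Step 11: ref 6 → HIT, frames=[5,4,7,6]
Step 12: ref 7 → HIT, frames=[5,4,7,6]
Step 13: ref 2 → FAULT (evict 6), frames=[5,4,7,2]
Step 14: ref 1 → FAULT (evict 5), frames=[1,4,7,2]
Step 15: ref 7 → HIT, frames=[1,4,7,2]
Total faults: 9

Answer: 9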